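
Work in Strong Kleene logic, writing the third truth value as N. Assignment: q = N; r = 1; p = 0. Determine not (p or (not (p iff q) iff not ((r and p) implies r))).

p iff q = 0 iff N = N
not (p iff q) = not N = N
r and p = 1 and 0 = 0
(r and p) implies r = 0 implies 1 = 1
not ((r and p) implies r) = not 1 = 0
not (p iff q) iff not ((r and p) implies r) = N iff 0 = N
p or (not (p iff q) iff not ((r and p) implies r)) = 0 or N = N
not (p or (not (p iff q) iff not ((r and p) implies r))) = not N = N

N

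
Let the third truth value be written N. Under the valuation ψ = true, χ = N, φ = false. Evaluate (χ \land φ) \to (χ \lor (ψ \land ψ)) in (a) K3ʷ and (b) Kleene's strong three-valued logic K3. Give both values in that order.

In K3ʷ: χ \land φ = N \land false = N
ψ \land ψ = true \land true = true
χ \lor (ψ \land ψ) = N \lor true = N
(χ \land φ) \to (χ \lor (ψ \land ψ)) = N \to N = N  [any arg is the third value ⇒ result is the third value]
In Kleene's strong three-valued logic K3: χ \land φ = N \land false = false
ψ \land ψ = true \land true = true
χ \lor (ψ \land ψ) = N \lor true = true
(χ \land φ) \to (χ \lor (ψ \land ψ)) = false \to true = true
They differ because K3ʷ and Kleene's strong three-valued logic K3 treat N differently under the binary connectives.

N; true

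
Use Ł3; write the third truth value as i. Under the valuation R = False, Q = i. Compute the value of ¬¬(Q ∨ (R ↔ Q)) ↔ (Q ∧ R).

R ↔ Q = False ↔ i = i
Q ∨ (R ↔ Q) = i ∨ i = i
¬(Q ∨ (R ↔ Q)) = ¬i = i
¬¬(Q ∨ (R ↔ Q)) = ¬i = i
Q ∧ R = i ∧ False = False
¬¬(Q ∨ (R ↔ Q)) ↔ (Q ∧ R) = i ↔ False = i

i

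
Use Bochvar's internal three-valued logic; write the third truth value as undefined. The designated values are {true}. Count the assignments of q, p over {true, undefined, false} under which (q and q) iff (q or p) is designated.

Designated under: (q=true, p=true); (q=true, p=false); (q=false, p=false).

3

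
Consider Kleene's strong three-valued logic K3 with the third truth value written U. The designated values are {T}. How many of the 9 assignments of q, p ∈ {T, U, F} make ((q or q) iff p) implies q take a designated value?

Designated under: (q=T, p=T); (q=T, p=U); (q=T, p=F); (q=F, p=T).

4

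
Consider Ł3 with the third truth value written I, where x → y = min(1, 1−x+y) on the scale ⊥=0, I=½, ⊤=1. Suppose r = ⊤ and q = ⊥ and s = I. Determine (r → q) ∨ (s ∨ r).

⊤

r → q = ⊤ → ⊥ = ⊥
s ∨ r = I ∨ ⊤ = ⊤
(r → q) ∨ (s ∨ r) = ⊥ ∨ ⊤ = ⊤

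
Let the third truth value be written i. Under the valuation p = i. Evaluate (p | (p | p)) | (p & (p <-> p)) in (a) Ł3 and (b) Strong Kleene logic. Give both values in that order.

i; i

In Ł3: p | p = i | i = i
p | (p | p) = i | i = i
p <-> p = i <-> i = ⊤  [1 − |½−½|]
p & (p <-> p) = i & ⊤ = i
(p | (p | p)) | (p & (p <-> p)) = i | i = i
In Strong Kleene logic: p | p = i | i = i
p | (p | p) = i | i = i
p <-> p = i <-> i = i
p & (p <-> p) = i & i = i
(p | (p | p)) | (p & (p <-> p)) = i | i = i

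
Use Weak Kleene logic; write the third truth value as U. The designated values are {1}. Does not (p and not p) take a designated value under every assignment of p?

Countermodel: p=U gives U, which is not designated.

No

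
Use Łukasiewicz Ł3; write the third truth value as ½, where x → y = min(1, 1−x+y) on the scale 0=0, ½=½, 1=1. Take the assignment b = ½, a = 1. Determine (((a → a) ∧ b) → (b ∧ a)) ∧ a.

a → a = 1 → 1 = 1
(a → a) ∧ b = 1 ∧ ½ = ½
b ∧ a = ½ ∧ 1 = ½
((a → a) ∧ b) → (b ∧ a) = ½ → ½ = 1
(((a → a) ∧ b) → (b ∧ a)) ∧ a = 1 ∧ 1 = 1

1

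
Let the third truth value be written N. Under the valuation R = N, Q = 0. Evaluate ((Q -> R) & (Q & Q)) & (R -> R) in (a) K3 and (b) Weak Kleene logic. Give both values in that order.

In K3: Q -> R = 0 -> N = 1  [~0 | N]
Q & Q = 0 & 0 = 0
(Q -> R) & (Q & Q) = 1 & 0 = 0
R -> R = N -> N = N
((Q -> R) & (Q & Q)) & (R -> R) = 0 & N = 0
In Weak Kleene logic: Q -> R = 0 -> N = N
Q & Q = 0 & 0 = 0
(Q -> R) & (Q & Q) = N & 0 = N
R -> R = N -> N = N
((Q -> R) & (Q & Q)) & (R -> R) = N & N = N
They differ because K3 and Weak Kleene logic treat N differently under the binary connectives.

0; N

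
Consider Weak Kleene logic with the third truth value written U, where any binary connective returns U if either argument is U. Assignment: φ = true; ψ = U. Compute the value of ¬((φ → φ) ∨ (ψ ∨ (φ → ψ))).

φ → φ = true → true = true
φ → ψ = true → U = U  [any arg is the third value ⇒ result is the third value]
ψ ∨ (φ → ψ) = U ∨ U = U
(φ → φ) ∨ (ψ ∨ (φ → ψ)) = true ∨ U = U
¬((φ → φ) ∨ (ψ ∨ (φ → ψ))) = ¬U = U

U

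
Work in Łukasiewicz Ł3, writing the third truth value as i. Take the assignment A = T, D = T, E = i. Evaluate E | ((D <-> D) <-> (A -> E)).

i

D <-> D = T <-> T = T
A -> E = T -> i = i  [min(1, 1−1+½)]
(D <-> D) <-> (A -> E) = T <-> i = i
E | ((D <-> D) <-> (A -> E)) = i | i = i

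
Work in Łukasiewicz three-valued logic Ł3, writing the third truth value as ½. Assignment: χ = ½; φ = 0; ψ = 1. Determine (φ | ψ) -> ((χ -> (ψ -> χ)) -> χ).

½

φ | ψ = 0 | 1 = 1
ψ -> χ = 1 -> ½ = ½
χ -> (ψ -> χ) = ½ -> ½ = 1
(χ -> (ψ -> χ)) -> χ = 1 -> ½ = ½
(φ | ψ) -> ((χ -> (ψ -> χ)) -> χ) = 1 -> ½ = ½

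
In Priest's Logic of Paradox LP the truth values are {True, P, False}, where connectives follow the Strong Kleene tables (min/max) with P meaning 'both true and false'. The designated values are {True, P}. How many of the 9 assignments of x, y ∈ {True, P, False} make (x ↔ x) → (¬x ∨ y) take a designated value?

Of the 9 assignments, 8 give a value in {True, P}.

8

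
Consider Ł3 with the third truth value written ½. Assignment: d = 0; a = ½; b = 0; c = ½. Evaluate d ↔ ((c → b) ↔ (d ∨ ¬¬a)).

0

c → b = ½ → 0 = ½  [min(1, 1−½+0)]
¬a = ¬½ = ½
¬¬a = ¬½ = ½
d ∨ ¬¬a = 0 ∨ ½ = ½
(c → b) ↔ (d ∨ ¬¬a) = ½ ↔ ½ = 1
d ↔ ((c → b) ↔ (d ∨ ¬¬a)) = 0 ↔ 1 = 0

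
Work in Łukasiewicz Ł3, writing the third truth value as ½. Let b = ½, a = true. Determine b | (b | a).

true

b | a = ½ | true = true
b | (b | a) = ½ | true = true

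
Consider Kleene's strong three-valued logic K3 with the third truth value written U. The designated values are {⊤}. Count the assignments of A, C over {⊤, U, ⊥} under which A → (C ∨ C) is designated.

5

Of the 9 assignments, 5 give a value in {⊤}.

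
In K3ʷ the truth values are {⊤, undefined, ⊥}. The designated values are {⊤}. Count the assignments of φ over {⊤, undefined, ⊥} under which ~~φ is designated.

1

φ=⊤: ⊤ ✓
φ=undefined: undefined ·
φ=⊥: ⊥ ·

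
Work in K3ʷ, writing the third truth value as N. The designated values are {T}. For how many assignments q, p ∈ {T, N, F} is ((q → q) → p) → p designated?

4

Designated under: (q=T, p=T); (q=T, p=F); (q=F, p=T); (q=F, p=F).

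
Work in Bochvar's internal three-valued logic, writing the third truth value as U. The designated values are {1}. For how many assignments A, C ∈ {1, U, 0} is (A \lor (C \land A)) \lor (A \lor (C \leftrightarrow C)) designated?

4

Designated under: (A=1, C=1); (A=1, C=0); (A=0, C=1); (A=0, C=0).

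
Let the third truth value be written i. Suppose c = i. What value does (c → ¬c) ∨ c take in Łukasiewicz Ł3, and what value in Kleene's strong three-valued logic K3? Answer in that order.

⊤; i

In Łukasiewicz Ł3: ¬c = ¬i = i
c → ¬c = i → i = ⊤
(c → ¬c) ∨ c = ⊤ ∨ i = ⊤
In Kleene's strong three-valued logic K3: ¬c = ¬i = i
c → ¬c = i → i = i  [¬i ∨ i]
(c → ¬c) ∨ c = i ∨ i = i
They differ because Łukasiewicz Ł3 and Kleene's strong three-valued logic K3 treat i differently under implication.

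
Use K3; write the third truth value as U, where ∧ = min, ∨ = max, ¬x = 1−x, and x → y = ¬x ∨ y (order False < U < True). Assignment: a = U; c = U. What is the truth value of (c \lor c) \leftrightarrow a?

c \lor c = U \lor U = U
(c \lor c) \leftrightarrow a = U \leftrightarrow U = U

U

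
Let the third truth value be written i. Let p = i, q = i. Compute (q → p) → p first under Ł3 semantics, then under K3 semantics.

In Ł3: q → p = i → i = T  [min(1, 1−½+½)]
(q → p) → p = T → i = i
In K3: q → p = i → i = i
(q → p) → p = i → i = i

i; i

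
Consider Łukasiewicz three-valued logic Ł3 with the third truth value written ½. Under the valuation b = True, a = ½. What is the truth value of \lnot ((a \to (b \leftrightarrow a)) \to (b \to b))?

False

b \leftrightarrow a = True \leftrightarrow ½ = ½
a \to (b \leftrightarrow a) = ½ \to ½ = True
b \to b = True \to True = True
(a \to (b \leftrightarrow a)) \to (b \to b) = True \to True = True
\lnot ((a \to (b \leftrightarrow a)) \to (b \to b)) = \lnot True = False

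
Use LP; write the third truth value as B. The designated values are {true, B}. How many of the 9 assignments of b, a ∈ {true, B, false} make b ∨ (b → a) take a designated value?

9

Of the 9 assignments, 9 give a value in {true, B}.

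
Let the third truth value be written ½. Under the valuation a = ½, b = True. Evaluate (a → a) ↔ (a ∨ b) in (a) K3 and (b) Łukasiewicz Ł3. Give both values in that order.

In K3: a → a = ½ → ½ = ½  [¬½ ∨ ½]
a ∨ b = ½ ∨ True = True
(a → a) ↔ (a ∨ b) = ½ ↔ True = ½
In Łukasiewicz Ł3: a → a = ½ → ½ = True  [min(1, 1−½+½)]
a ∨ b = ½ ∨ True = True
(a → a) ↔ (a ∨ b) = True ↔ True = True
They differ because K3 and Łukasiewicz Ł3 treat ½ differently under implication.

½; True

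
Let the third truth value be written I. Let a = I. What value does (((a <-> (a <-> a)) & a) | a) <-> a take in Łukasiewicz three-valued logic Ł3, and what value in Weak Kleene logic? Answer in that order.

In Łukasiewicz three-valued logic Ł3: a <-> a = I <-> I = True
a <-> (a <-> a) = I <-> True = I
(a <-> (a <-> a)) & a = I & I = I
((a <-> (a <-> a)) & a) | a = I | I = I
(((a <-> (a <-> a)) & a) | a) <-> a = I <-> I = True
In Weak Kleene logic: a <-> a = I <-> I = I
a <-> (a <-> a) = I <-> I = I
(a <-> (a <-> a)) & a = I & I = I
((a <-> (a <-> a)) & a) | a = I | I = I
(((a <-> (a <-> a)) & a) | a) <-> a = I <-> I = I
They differ because Łukasiewicz three-valued logic Ł3 and Weak Kleene logic treat I differently under the binary connectives.

True; I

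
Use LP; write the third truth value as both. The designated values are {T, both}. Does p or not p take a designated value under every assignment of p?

Every assignment of p over {T, both, F} gives a value in {T, both}.
In particular, with p=both: p or not p = both.

Yes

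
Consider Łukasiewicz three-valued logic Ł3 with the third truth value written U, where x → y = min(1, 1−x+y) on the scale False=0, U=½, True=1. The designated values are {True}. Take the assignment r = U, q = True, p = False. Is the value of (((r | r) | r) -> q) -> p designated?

r | r = U | U = U
(r | r) | r = U | U = U
((r | r) | r) -> q = U -> True = True  [min(1, 1−½+1)]
(((r | r) | r) -> q) -> p = True -> False = False
False ∉ {True}.

No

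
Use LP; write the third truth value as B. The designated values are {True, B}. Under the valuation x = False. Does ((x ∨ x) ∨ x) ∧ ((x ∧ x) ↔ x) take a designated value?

x ∨ x = False ∨ False = False
(x ∨ x) ∨ x = False ∨ False = False
x ∧ x = False ∧ False = False
(x ∧ x) ↔ x = False ↔ False = True
((x ∨ x) ∨ x) ∧ ((x ∧ x) ↔ x) = False ∧ True = False
False ∉ {True, B}.

No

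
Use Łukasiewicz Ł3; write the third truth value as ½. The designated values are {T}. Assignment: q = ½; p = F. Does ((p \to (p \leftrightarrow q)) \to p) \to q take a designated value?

p \leftrightarrow q = F \leftrightarrow ½ = ½  [1 − |0−½|]
p \to (p \leftrightarrow q) = F \to ½ = T
(p \to (p \leftrightarrow q)) \to p = T \to F = F
((p \to (p \leftrightarrow q)) \to p) \to q = F \to ½ = T
T ∈ {T}.

Yes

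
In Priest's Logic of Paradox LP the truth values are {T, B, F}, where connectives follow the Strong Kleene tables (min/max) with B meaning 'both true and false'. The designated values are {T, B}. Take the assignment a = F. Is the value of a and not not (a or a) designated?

No

a or a = F or F = F
not (a or a) = not F = T
not not (a or a) = not T = F
a and not not (a or a) = F and F = F
F ∉ {T, B}.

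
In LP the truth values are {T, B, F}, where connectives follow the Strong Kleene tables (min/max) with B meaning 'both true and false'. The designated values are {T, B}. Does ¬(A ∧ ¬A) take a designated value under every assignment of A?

Every assignment of A over {T, B, F} gives a value in {T, B}.
In particular, with A=B: ¬(A ∧ ¬A) = B.

Yes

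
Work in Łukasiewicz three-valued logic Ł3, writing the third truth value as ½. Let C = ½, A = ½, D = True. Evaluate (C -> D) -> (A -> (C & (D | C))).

C -> D = ½ -> True = True  [min(1, 1−½+1)]
D | C = True | ½ = True
C & (D | C) = ½ & True = ½
A -> (C & (D | C)) = ½ -> ½ = True
(C -> D) -> (A -> (C & (D | C))) = True -> True = True

True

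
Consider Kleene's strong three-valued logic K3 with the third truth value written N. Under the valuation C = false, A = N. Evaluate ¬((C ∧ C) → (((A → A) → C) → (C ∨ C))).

C ∧ C = false ∧ false = false
A → A = N → N = N  [¬N ∨ N]
(A → A) → C = N → false = N
C ∨ C = false ∨ false = false
((A → A) → C) → (C ∨ C) = N → false = N
(C ∧ C) → (((A → A) → C) → (C ∨ C)) = false → N = true
¬((C ∧ C) → (((A → A) → C) → (C ∨ C))) = ¬true = false

false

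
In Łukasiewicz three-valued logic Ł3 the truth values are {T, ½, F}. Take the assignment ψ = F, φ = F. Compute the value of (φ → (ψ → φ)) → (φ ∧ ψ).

ψ → φ = F → F = T
φ → (ψ → φ) = F → T = T
φ ∧ ψ = F ∧ F = F
(φ → (ψ → φ)) → (φ ∧ ψ) = T → F = F

F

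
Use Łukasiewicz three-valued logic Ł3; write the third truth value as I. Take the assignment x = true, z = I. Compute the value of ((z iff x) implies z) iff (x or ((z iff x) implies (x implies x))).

z iff x = I iff true = I
(z iff x) implies z = I implies I = true
z iff x = I iff true = I
x implies x = true implies true = true
(z iff x) implies (x implies x) = I implies true = true
x or ((z iff x) implies (x implies x)) = true or true = true
((z iff x) implies z) iff (x or ((z iff x) implies (x implies x))) = true iff true = true

true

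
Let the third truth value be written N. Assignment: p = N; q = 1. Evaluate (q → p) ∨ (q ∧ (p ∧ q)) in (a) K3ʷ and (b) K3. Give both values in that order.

In K3ʷ: q → p = 1 → N = N  [any arg is the third value ⇒ result is the third value]
p ∧ q = N ∧ 1 = N
q ∧ (p ∧ q) = 1 ∧ N = N
(q → p) ∨ (q ∧ (p ∧ q)) = N ∨ N = N
In K3: q → p = 1 → N = N  [¬1 ∨ N]
p ∧ q = N ∧ 1 = N
q ∧ (p ∧ q) = 1 ∧ N = N
(q → p) ∨ (q ∧ (p ∧ q)) = N ∨ N = N

N; N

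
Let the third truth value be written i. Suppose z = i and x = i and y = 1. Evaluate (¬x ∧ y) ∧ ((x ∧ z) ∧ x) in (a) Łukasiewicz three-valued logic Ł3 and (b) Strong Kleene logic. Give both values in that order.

i; i

In Łukasiewicz three-valued logic Ł3: ¬x = ¬i = i
¬x ∧ y = i ∧ 1 = i
x ∧ z = i ∧ i = i
(x ∧ z) ∧ x = i ∧ i = i
(¬x ∧ y) ∧ ((x ∧ z) ∧ x) = i ∧ i = i
In Strong Kleene logic: ¬x = ¬i = i
¬x ∧ y = i ∧ 1 = i
x ∧ z = i ∧ i = i
(x ∧ z) ∧ x = i ∧ i = i
(¬x ∧ y) ∧ ((x ∧ z) ∧ x) = i ∧ i = i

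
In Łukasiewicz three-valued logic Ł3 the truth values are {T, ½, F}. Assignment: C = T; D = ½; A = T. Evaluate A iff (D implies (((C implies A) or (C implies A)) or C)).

C implies A = T implies T = T
C implies A = T implies T = T
(C implies A) or (C implies A) = T or T = T
((C implies A) or (C implies A)) or C = T or T = T
D implies (((C implies A) or (C implies A)) or C) = ½ implies T = T  [min(1, 1−½+1)]
A iff (D implies (((C implies A) or (C implies A)) or C)) = T iff T = T

T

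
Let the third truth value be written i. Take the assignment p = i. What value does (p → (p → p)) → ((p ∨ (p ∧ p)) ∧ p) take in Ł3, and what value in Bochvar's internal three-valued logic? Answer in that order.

i; i

In Ł3: p → p = i → i = ⊤  [min(1, 1−½+½)]
p → (p → p) = i → ⊤ = ⊤
p ∧ p = i ∧ i = i
p ∨ (p ∧ p) = i ∨ i = i
(p ∨ (p ∧ p)) ∧ p = i ∧ i = i
(p → (p → p)) → ((p ∨ (p ∧ p)) ∧ p) = ⊤ → i = i
In Bochvar's internal three-valued logic: p → p = i → i = i
p → (p → p) = i → i = i
p ∧ p = i ∧ i = i
p ∨ (p ∧ p) = i ∨ i = i
(p ∨ (p ∧ p)) ∧ p = i ∧ i = i
(p → (p → p)) → ((p ∨ (p ∧ p)) ∧ p) = i → i = i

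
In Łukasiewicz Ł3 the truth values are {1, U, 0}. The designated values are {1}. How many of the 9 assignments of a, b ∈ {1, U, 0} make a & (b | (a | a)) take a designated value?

Designated under: (a=1, b=1); (a=1, b=U); (a=1, b=0).

3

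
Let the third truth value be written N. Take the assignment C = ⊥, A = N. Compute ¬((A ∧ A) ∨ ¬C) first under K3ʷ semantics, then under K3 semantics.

N; ⊥

In K3ʷ: A ∧ A = N ∧ N = N
¬C = ¬⊥ = ⊤
(A ∧ A) ∨ ¬C = N ∨ ⊤ = N
¬((A ∧ A) ∨ ¬C) = ¬N = N
In K3: A ∧ A = N ∧ N = N
¬C = ¬⊥ = ⊤
(A ∧ A) ∨ ¬C = N ∨ ⊤ = ⊤
¬((A ∧ A) ∨ ¬C) = ¬⊤ = ⊥
They differ because K3ʷ and K3 treat N differently under the binary connectives.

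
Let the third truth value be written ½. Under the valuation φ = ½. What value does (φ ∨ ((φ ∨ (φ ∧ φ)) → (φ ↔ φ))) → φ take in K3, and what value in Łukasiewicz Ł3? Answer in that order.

In K3: φ ∧ φ = ½ ∧ ½ = ½
φ ∨ (φ ∧ φ) = ½ ∨ ½ = ½
φ ↔ φ = ½ ↔ ½ = ½
(φ ∨ (φ ∧ φ)) → (φ ↔ φ) = ½ → ½ = ½  [¬½ ∨ ½]
φ ∨ ((φ ∨ (φ ∧ φ)) → (φ ↔ φ)) = ½ ∨ ½ = ½
(φ ∨ ((φ ∨ (φ ∧ φ)) → (φ ↔ φ))) → φ = ½ → ½ = ½
In Łukasiewicz Ł3: φ ∧ φ = ½ ∧ ½ = ½
φ ∨ (φ ∧ φ) = ½ ∨ ½ = ½
φ ↔ φ = ½ ↔ ½ = T  [1 − |½−½|]
(φ ∨ (φ ∧ φ)) → (φ ↔ φ) = ½ → T = T
φ ∨ ((φ ∨ (φ ∧ φ)) → (φ ↔ φ)) = ½ ∨ T = T
(φ ∨ ((φ ∨ (φ ∧ φ)) → (φ ↔ φ))) → φ = T → ½ = ½

½; ½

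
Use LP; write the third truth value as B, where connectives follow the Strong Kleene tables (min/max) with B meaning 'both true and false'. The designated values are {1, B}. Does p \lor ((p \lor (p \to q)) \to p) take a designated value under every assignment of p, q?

No

Countermodel: p=0, q=1 gives 0, which is not designated.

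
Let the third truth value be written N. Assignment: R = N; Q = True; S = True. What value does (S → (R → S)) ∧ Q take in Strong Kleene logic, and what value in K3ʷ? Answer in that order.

In Strong Kleene logic: R → S = N → True = True
S → (R → S) = True → True = True
(S → (R → S)) ∧ Q = True ∧ True = True
In K3ʷ: R → S = N → True = N  [any arg is the third value ⇒ result is the third value]
S → (R → S) = True → N = N
(S → (R → S)) ∧ Q = N ∧ True = N
They differ because Strong Kleene logic and K3ʷ treat N differently under the binary connectives.

True; N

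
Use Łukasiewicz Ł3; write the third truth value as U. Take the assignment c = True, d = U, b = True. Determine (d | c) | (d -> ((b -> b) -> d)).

True

d | c = U | True = True
b -> b = True -> True = True
(b -> b) -> d = True -> U = U  [min(1, 1−1+½)]
d -> ((b -> b) -> d) = U -> U = True
(d | c) | (d -> ((b -> b) -> d)) = True | True = True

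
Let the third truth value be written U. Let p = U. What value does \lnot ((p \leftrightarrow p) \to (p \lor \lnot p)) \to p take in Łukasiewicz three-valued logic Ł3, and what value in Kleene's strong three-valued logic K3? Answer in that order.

In Łukasiewicz three-valued logic Ł3: p \leftrightarrow p = U \leftrightarrow U = T
\lnot p = \lnot U = U
p \lor \lnot p = U \lor U = U
(p \leftrightarrow p) \to (p \lor \lnot p) = T \to U = U
\lnot ((p \leftrightarrow p) \to (p \lor \lnot p)) = \lnot U = U
\lnot ((p \leftrightarrow p) \to (p \lor \lnot p)) \to p = U \to U = T
In Kleene's strong three-valued logic K3: p \leftrightarrow p = U \leftrightarrow U = U
\lnot p = \lnot U = U
p \lor \lnot p = U \lor U = U
(p \leftrightarrow p) \to (p \lor \lnot p) = U \to U = U  [\lnot U \lor U]
\lnot ((p \leftrightarrow p) \to (p \lor \lnot p)) = \lnot U = U
\lnot ((p \leftrightarrow p) \to (p \lor \lnot p)) \to p = U \to U = U
They differ because Łukasiewicz three-valued logic Ł3 and Kleene's strong three-valued logic K3 treat U differently under implication.

T; U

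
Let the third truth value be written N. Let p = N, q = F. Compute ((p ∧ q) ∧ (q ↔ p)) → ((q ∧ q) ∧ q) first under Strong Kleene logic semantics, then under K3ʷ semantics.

T; N

In Strong Kleene logic: p ∧ q = N ∧ F = F
q ↔ p = F ↔ N = N
(p ∧ q) ∧ (q ↔ p) = F ∧ N = F
q ∧ q = F ∧ F = F
(q ∧ q) ∧ q = F ∧ F = F
((p ∧ q) ∧ (q ↔ p)) → ((q ∧ q) ∧ q) = F → F = T
In K3ʷ: p ∧ q = N ∧ F = N
q ↔ p = F ↔ N = N
(p ∧ q) ∧ (q ↔ p) = N ∧ N = N
q ∧ q = F ∧ F = F
(q ∧ q) ∧ q = F ∧ F = F
((p ∧ q) ∧ (q ↔ p)) → ((q ∧ q) ∧ q) = N → F = N  [any arg is the third value ⇒ result is the third value]
They differ because Strong Kleene logic and K3ʷ treat N differently under the binary connectives.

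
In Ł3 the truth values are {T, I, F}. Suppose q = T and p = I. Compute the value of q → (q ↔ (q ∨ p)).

q ∨ p = T ∨ I = T
q ↔ (q ∨ p) = T ↔ T = T
q → (q ↔ (q ∨ p)) = T → T = T

T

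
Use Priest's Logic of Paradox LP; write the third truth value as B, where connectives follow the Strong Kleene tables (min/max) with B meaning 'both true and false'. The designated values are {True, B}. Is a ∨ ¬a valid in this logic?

Every assignment of a over {True, B, False} gives a value in {True, B}.
In particular, with a=B: a ∨ ¬a = B.

Yes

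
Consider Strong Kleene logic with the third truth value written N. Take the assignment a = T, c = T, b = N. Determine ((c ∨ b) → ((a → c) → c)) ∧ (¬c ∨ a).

c ∨ b = T ∨ N = T
a → c = T → T = T
(a → c) → c = T → T = T
(c ∨ b) → ((a → c) → c) = T → T = T
¬c = ¬T = F
¬c ∨ a = F ∨ T = T
((c ∨ b) → ((a → c) → c)) ∧ (¬c ∨ a) = T ∧ T = T

T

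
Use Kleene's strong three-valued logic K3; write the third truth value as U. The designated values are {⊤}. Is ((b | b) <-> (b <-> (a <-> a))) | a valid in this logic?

Countermodel: b=⊤, a=U gives U, which is not designated.

No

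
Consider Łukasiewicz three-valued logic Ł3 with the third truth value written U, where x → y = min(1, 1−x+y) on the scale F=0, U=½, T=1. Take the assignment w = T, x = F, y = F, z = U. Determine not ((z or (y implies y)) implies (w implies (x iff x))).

y implies y = F implies F = T
z or (y implies y) = U or T = T
x iff x = F iff F = T
w implies (x iff x) = T implies T = T
(z or (y implies y)) implies (w implies (x iff x)) = T implies T = T
not ((z or (y implies y)) implies (w implies (x iff x))) = not T = F

F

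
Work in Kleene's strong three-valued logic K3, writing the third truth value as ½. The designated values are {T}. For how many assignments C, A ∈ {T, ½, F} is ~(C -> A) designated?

1

Designated under: (C=T, A=F).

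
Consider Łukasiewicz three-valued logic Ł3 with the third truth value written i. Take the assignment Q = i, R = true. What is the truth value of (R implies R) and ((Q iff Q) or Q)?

true

R implies R = true implies true = true
Q iff Q = i iff i = true  [1 − |½−½|]
(Q iff Q) or Q = true or i = true
(R implies R) and ((Q iff Q) or Q) = true and true = true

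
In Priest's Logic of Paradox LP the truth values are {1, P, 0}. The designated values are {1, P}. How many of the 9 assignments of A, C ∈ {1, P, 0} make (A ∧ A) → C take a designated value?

Of the 9 assignments, 8 give a value in {1, P}.

8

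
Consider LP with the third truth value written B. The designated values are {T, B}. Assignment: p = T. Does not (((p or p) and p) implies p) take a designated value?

p or p = T or T = T
(p or p) and p = T and T = T
((p or p) and p) implies p = T implies T = T
not (((p or p) and p) implies p) = not T = F
F ∉ {T, B}.

No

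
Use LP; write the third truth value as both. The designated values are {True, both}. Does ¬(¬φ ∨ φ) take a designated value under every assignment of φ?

No

Countermodel: φ=True gives False, which is not designated.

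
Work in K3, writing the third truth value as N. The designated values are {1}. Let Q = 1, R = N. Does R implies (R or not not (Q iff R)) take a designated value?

No

Q iff R = 1 iff N = N
not (Q iff R) = not N = N
not not (Q iff R) = not N = N
R or not not (Q iff R) = N or N = N
R implies (R or not not (Q iff R)) = N implies N = N  [not N or N]
N ∉ {1}.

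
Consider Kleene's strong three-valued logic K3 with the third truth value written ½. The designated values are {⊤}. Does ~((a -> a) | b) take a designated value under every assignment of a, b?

Countermodel: a=⊤, b=⊤ gives ⊥, which is not designated.

No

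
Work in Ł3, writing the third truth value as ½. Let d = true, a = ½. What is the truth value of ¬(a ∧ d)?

a ∧ d = ½ ∧ true = ½
¬(a ∧ d) = ¬½ = ½

½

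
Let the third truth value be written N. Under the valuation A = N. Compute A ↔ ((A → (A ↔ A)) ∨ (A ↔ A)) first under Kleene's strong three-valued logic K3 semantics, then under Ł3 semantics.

N; N

In Kleene's strong three-valued logic K3: A ↔ A = N ↔ N = N
A → (A ↔ A) = N → N = N  [¬N ∨ N]
A ↔ A = N ↔ N = N
(A → (A ↔ A)) ∨ (A ↔ A) = N ∨ N = N
A ↔ ((A → (A ↔ A)) ∨ (A ↔ A)) = N ↔ N = N
In Ł3: A ↔ A = N ↔ N = T  [1 − |½−½|]
A → (A ↔ A) = N → T = T
A ↔ A = N ↔ N = T
(A → (A ↔ A)) ∨ (A ↔ A) = T ∨ T = T
A ↔ ((A → (A ↔ A)) ∨ (A ↔ A)) = N ↔ T = N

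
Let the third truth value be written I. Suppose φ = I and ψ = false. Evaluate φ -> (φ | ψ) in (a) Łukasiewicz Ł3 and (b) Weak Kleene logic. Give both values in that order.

In Łukasiewicz Ł3: φ | ψ = I | false = I
φ -> (φ | ψ) = I -> I = true
In Weak Kleene logic: φ | ψ = I | false = I
φ -> (φ | ψ) = I -> I = I
They differ because Łukasiewicz Ł3 and Weak Kleene logic treat I differently under the binary connectives.

true; I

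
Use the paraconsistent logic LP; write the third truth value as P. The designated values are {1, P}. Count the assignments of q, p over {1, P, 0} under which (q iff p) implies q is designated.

8

Of the 9 assignments, 8 give a value in {1, P}.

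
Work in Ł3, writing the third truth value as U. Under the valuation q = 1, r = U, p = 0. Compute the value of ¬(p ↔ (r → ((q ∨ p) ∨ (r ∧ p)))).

q ∨ p = 1 ∨ 0 = 1
r ∧ p = U ∧ 0 = 0
(q ∨ p) ∨ (r ∧ p) = 1 ∨ 0 = 1
r → ((q ∨ p) ∨ (r ∧ p)) = U → 1 = 1  [min(1, 1−½+1)]
p ↔ (r → ((q ∨ p) ∨ (r ∧ p))) = 0 ↔ 1 = 0
¬(p ↔ (r → ((q ∨ p) ∨ (r ∧ p)))) = ¬0 = 1

1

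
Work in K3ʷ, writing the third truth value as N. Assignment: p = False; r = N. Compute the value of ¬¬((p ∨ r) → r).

p ∨ r = False ∨ N = N
(p ∨ r) → r = N → N = N  [any arg is the third value ⇒ result is the third value]
¬((p ∨ r) → r) = ¬N = N
¬¬((p ∨ r) → r) = ¬N = N

N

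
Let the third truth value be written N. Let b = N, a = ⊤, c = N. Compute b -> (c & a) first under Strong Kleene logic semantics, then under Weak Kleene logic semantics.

In Strong Kleene logic: c & a = N & ⊤ = N
b -> (c & a) = N -> N = N  [~N | N]
In Weak Kleene logic: c & a = N & ⊤ = N
b -> (c & a) = N -> N = N  [any arg is the third value ⇒ result is the third value]

N; N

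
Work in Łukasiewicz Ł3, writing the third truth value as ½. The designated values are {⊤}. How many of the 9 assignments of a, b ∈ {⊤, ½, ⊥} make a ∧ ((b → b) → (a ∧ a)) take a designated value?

3

Designated under: (a=⊤, b=⊤); (a=⊤, b=½); (a=⊤, b=⊥).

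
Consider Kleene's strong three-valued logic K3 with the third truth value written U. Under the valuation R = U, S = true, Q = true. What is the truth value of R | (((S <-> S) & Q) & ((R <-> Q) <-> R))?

U

S <-> S = true <-> true = true
(S <-> S) & Q = true & true = true
R <-> Q = U <-> true = U
(R <-> Q) <-> R = U <-> U = U
((S <-> S) & Q) & ((R <-> Q) <-> R) = true & U = U
R | (((S <-> S) & Q) & ((R <-> Q) <-> R)) = U | U = U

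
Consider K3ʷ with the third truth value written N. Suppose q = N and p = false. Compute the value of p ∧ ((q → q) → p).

N

q → q = N → N = N
(q → q) → p = N → false = N
p ∧ ((q → q) → p) = false ∧ N = N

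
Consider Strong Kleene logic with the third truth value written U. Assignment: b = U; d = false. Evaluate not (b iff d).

U

b iff d = U iff false = U
not (b iff d) = not U = U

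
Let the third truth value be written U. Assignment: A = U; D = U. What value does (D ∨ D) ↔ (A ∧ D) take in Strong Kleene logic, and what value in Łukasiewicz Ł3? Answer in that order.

U; 1

In Strong Kleene logic: D ∨ D = U ∨ U = U
A ∧ D = U ∧ U = U
(D ∨ D) ↔ (A ∧ D) = U ↔ U = U
In Łukasiewicz Ł3: D ∨ D = U ∨ U = U
A ∧ D = U ∧ U = U
(D ∨ D) ↔ (A ∧ D) = U ↔ U = 1
They differ because Strong Kleene logic and Łukasiewicz Ł3 treat U differently under implication.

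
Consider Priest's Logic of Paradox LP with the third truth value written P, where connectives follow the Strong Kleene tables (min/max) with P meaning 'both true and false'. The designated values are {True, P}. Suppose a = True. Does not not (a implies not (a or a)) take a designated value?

No

a or a = True or True = True
not (a or a) = not True = False
a implies not (a or a) = True implies False = False
not (a implies not (a or a)) = not False = True
not not (a implies not (a or a)) = not True = False
False ∉ {True, P}.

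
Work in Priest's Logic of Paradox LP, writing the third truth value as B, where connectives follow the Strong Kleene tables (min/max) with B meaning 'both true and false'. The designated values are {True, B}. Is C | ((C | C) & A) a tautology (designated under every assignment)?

No

Countermodel: C=False, A=True gives False, which is not designated.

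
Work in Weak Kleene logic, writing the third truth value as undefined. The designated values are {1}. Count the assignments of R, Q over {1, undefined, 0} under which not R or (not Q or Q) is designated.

Designated under: (R=1, Q=1); (R=1, Q=0); (R=0, Q=1); (R=0, Q=0).

4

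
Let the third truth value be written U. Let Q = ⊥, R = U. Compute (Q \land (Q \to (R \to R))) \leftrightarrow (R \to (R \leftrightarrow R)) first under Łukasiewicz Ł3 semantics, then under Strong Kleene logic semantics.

⊥; U

In Łukasiewicz Ł3: R \to R = U \to U = ⊤
Q \to (R \to R) = ⊥ \to ⊤ = ⊤
Q \land (Q \to (R \to R)) = ⊥ \land ⊤ = ⊥
R \leftrightarrow R = U \leftrightarrow U = ⊤
R \to (R \leftrightarrow R) = U \to ⊤ = ⊤
(Q \land (Q \to (R \to R))) \leftrightarrow (R \to (R \leftrightarrow R)) = ⊥ \leftrightarrow ⊤ = ⊥
In Strong Kleene logic: R \to R = U \to U = U  [\lnot U \lor U]
Q \to (R \to R) = ⊥ \to U = ⊤
Q \land (Q \to (R \to R)) = ⊥ \land ⊤ = ⊥
R \leftrightarrow R = U \leftrightarrow U = U
R \to (R \leftrightarrow R) = U \to U = U
(Q \land (Q \to (R \to R))) \leftrightarrow (R \to (R \leftrightarrow R)) = ⊥ \leftrightarrow U = U
They differ because Łukasiewicz Ł3 and Strong Kleene logic treat U differently under implication.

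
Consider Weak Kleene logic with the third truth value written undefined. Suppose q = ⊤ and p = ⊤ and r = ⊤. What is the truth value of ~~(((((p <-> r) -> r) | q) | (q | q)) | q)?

⊤

p <-> r = ⊤ <-> ⊤ = ⊤
(p <-> r) -> r = ⊤ -> ⊤ = ⊤
((p <-> r) -> r) | q = ⊤ | ⊤ = ⊤
q | q = ⊤ | ⊤ = ⊤
(((p <-> r) -> r) | q) | (q | q) = ⊤ | ⊤ = ⊤
((((p <-> r) -> r) | q) | (q | q)) | q = ⊤ | ⊤ = ⊤
~(((((p <-> r) -> r) | q) | (q | q)) | q) = ~⊤ = ⊥
~~(((((p <-> r) -> r) | q) | (q | q)) | q) = ~⊥ = ⊤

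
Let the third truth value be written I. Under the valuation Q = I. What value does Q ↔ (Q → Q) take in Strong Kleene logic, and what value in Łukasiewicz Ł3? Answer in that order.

In Strong Kleene logic: Q → Q = I → I = I  [¬I ∨ I]
Q ↔ (Q → Q) = I ↔ I = I
In Łukasiewicz Ł3: Q → Q = I → I = True
Q ↔ (Q → Q) = I ↔ True = I

I; I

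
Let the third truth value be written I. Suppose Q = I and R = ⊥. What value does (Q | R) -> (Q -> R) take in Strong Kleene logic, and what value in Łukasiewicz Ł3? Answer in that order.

In Strong Kleene logic: Q | R = I | ⊥ = I
Q -> R = I -> ⊥ = I
(Q | R) -> (Q -> R) = I -> I = I
In Łukasiewicz Ł3: Q | R = I | ⊥ = I
Q -> R = I -> ⊥ = I  [min(1, 1−½+0)]
(Q | R) -> (Q -> R) = I -> I = ⊤
They differ because Strong Kleene logic and Łukasiewicz Ł3 treat I differently under implication.

I; ⊤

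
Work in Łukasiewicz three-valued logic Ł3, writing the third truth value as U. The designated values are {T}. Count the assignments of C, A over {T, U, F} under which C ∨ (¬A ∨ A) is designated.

Of the 9 assignments, 7 give a value in {T}.

7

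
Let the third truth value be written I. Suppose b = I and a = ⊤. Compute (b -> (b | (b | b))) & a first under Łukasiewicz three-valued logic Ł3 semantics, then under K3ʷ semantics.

In Łukasiewicz three-valued logic Ł3: b | b = I | I = I
b | (b | b) = I | I = I
b -> (b | (b | b)) = I -> I = ⊤  [min(1, 1−½+½)]
(b -> (b | (b | b))) & a = ⊤ & ⊤ = ⊤
In K3ʷ: b | b = I | I = I
b | (b | b) = I | I = I
b -> (b | (b | b)) = I -> I = I  [any arg is the third value ⇒ result is the third value]
(b -> (b | (b | b))) & a = I & ⊤ = I
They differ because Łukasiewicz three-valued logic Ł3 and K3ʷ treat I differently under the binary connectives.

⊤; I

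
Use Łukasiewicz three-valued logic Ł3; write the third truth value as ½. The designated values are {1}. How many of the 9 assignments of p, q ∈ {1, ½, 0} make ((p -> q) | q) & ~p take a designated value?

3

Designated under: (p=0, q=1); (p=0, q=½); (p=0, q=0).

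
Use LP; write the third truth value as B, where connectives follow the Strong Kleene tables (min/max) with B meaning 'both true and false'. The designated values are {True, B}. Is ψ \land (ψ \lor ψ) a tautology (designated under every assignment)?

No

Countermodel: ψ=False gives False, which is not designated.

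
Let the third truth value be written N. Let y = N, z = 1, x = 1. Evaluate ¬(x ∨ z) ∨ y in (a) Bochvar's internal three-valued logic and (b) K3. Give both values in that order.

N; N

In Bochvar's internal three-valued logic: x ∨ z = 1 ∨ 1 = 1
¬(x ∨ z) = ¬1 = 0
¬(x ∨ z) ∨ y = 0 ∨ N = N
In K3: x ∨ z = 1 ∨ 1 = 1
¬(x ∨ z) = ¬1 = 0
¬(x ∨ z) ∨ y = 0 ∨ N = N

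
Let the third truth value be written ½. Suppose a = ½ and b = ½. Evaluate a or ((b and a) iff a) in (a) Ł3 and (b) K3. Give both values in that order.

In Ł3: b and a = ½ and ½ = ½
(b and a) iff a = ½ iff ½ = ⊤  [1 − |½−½|]
a or ((b and a) iff a) = ½ or ⊤ = ⊤
In K3: b and a = ½ and ½ = ½
(b and a) iff a = ½ iff ½ = ½
a or ((b and a) iff a) = ½ or ½ = ½
They differ because Ł3 and K3 treat ½ differently under implication.

⊤; ½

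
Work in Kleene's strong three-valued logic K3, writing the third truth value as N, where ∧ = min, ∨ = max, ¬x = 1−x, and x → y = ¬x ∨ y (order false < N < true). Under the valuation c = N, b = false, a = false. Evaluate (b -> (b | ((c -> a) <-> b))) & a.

false

c -> a = N -> false = N  [~N | false]
(c -> a) <-> b = N <-> false = N
b | ((c -> a) <-> b) = false | N = N
b -> (b | ((c -> a) <-> b)) = false -> N = true
(b -> (b | ((c -> a) <-> b))) & a = true & false = false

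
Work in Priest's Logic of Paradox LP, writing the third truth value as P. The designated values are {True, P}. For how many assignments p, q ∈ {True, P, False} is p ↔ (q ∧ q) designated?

7

Of the 9 assignments, 7 give a value in {True, P}.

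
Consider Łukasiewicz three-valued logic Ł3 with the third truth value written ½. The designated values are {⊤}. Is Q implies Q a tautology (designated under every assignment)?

Yes

Every assignment of Q over {⊤, ½, ⊥} gives a value in {⊤}.
In particular, with Q=½: Q implies Q = ⊤.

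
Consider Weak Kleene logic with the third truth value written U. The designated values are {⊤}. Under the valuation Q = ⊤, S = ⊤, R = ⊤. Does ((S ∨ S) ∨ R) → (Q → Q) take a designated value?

S ∨ S = ⊤ ∨ ⊤ = ⊤
(S ∨ S) ∨ R = ⊤ ∨ ⊤ = ⊤
Q → Q = ⊤ → ⊤ = ⊤
((S ∨ S) ∨ R) → (Q → Q) = ⊤ → ⊤ = ⊤
⊤ ∈ {⊤}.

Yes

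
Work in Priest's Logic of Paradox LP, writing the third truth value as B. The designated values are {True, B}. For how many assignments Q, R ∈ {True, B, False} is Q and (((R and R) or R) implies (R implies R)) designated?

Of the 9 assignments, 6 give a value in {True, B}.

6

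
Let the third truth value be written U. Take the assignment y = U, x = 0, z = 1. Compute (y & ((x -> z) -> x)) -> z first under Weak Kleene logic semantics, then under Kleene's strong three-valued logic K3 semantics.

U; 1

In Weak Kleene logic: x -> z = 0 -> 1 = 1
(x -> z) -> x = 1 -> 0 = 0
y & ((x -> z) -> x) = U & 0 = U
(y & ((x -> z) -> x)) -> z = U -> 1 = U
In Kleene's strong three-valued logic K3: x -> z = 0 -> 1 = 1
(x -> z) -> x = 1 -> 0 = 0
y & ((x -> z) -> x) = U & 0 = 0
(y & ((x -> z) -> x)) -> z = 0 -> 1 = 1
They differ because Weak Kleene logic and Kleene's strong three-valued logic K3 treat U differently under the binary connectives.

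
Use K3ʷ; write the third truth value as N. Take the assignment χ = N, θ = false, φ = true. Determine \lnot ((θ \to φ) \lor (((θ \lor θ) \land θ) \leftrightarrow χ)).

θ \to φ = false \to true = true
θ \lor θ = false \lor false = false
(θ \lor θ) \land θ = false \land false = false
((θ \lor θ) \land θ) \leftrightarrow χ = false \leftrightarrow N = N
(θ \to φ) \lor (((θ \lor θ) \land θ) \leftrightarrow χ) = true \lor N = N
\lnot ((θ \to φ) \lor (((θ \lor θ) \land θ) \leftrightarrow χ)) = \lnot N = N

N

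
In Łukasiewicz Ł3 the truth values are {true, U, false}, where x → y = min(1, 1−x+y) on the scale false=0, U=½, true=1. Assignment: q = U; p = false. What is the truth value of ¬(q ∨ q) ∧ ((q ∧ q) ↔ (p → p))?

U

q ∨ q = U ∨ U = U
¬(q ∨ q) = ¬U = U
q ∧ q = U ∧ U = U
p → p = false → false = true
(q ∧ q) ↔ (p → p) = U ↔ true = U  [1 − |½−1|]
¬(q ∨ q) ∧ ((q ∧ q) ↔ (p → p)) = U ∧ U = U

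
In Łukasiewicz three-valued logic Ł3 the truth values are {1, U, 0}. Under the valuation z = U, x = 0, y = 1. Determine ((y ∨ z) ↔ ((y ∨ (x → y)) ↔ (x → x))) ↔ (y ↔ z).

y ∨ z = 1 ∨ U = 1
x → y = 0 → 1 = 1
y ∨ (x → y) = 1 ∨ 1 = 1
x → x = 0 → 0 = 1
(y ∨ (x → y)) ↔ (x → x) = 1 ↔ 1 = 1
(y ∨ z) ↔ ((y ∨ (x → y)) ↔ (x → x)) = 1 ↔ 1 = 1
y ↔ z = 1 ↔ U = U
((y ∨ z) ↔ ((y ∨ (x → y)) ↔ (x → x))) ↔ (y ↔ z) = 1 ↔ U = U

U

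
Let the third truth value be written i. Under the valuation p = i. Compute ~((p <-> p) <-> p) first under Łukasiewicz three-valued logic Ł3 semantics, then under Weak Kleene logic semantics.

In Łukasiewicz three-valued logic Ł3: p <-> p = i <-> i = T  [1 − |½−½|]
(p <-> p) <-> p = T <-> i = i
~((p <-> p) <-> p) = ~i = i
In Weak Kleene logic: p <-> p = i <-> i = i
(p <-> p) <-> p = i <-> i = i
~((p <-> p) <-> p) = ~i = i

i; i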